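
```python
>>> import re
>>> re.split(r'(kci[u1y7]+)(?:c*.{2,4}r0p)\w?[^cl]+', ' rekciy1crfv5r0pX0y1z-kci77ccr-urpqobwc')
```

This matches the literal 'kci', then one or more of one of [u1y7] (captured); then zero or more of the literal 'c', then 2 to 4 of any character, then the literal 'r0p' (non-capturing group); then optionally a word character, then one or more of any character except [cl].
The group in the pattern means `split` returns the separators' captures alongside the pieces.

[' re', 'kciy1', 'ci77ccr-urpqobwc']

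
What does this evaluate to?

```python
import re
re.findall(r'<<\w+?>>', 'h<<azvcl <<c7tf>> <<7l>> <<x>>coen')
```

Matches: at [9:17] → '<<c7tf>>'; at [18:24] → '<<7l>>'; at [25:30] → '<<x>>'.
With no groups in the pattern, `findall` gives back each whole match — 3 here.

['<<c7tf>>', '<<7l>>', '<<x>>']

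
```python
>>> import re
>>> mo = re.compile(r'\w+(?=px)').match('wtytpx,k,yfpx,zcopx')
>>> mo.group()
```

'wtyt'

Because the assertion is zero-width, the text it checks is not consumed and won't appear in the result.
`re.match` won't scan ahead — the pattern has to work from the very first character.
The match spans [0:4] → 'wtyt'.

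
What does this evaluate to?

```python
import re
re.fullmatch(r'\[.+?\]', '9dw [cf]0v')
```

None

`re.fullmatch` requires the pattern to consume the entire string.
Here there's no way to consume every character, so the call returns None.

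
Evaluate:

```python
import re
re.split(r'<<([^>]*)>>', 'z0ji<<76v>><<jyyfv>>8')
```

The group in the pattern means `split` returns the separators' captures alongside the pieces.

['z0ji', '76v', '', 'jyyfv', '8']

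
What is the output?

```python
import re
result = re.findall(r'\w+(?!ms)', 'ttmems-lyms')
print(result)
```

['ttmems', 'lyms']

`(?!…)`/`(?<!…)` only lets a position through if the neighbouring text does NOT match; no characters are consumed.
Matches: at [0:6] → 'ttmems'; at [7:11] → 'lyms'.
No capturing groups, so `findall` returns the 2 full match strings.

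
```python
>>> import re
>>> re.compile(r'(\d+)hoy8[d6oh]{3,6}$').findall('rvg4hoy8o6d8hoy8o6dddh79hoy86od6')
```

This matches one or more of a digit (captured); then a literal 'h', then the literal 'oy8', then 3 to 6 of one of [d6oh]; then anchored at the end.
With a single group, `findall` returns only what that group captured — 1 item.

['79']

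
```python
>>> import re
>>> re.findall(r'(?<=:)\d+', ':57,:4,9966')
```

['57', '4']

Lookahead/lookbehind check context without consuming it, so the matched span excludes the asserted characters.
No capturing groups, so `findall` returns the 2 full match strings.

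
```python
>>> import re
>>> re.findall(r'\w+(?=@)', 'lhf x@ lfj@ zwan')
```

The lookaround is zero-width — it requires the adjacent text to match without consuming it, so the asserted text isn't part of the match.
Since nothing is captured, `findall` lists the 2 matched substrings directly.

['x', 'lfj']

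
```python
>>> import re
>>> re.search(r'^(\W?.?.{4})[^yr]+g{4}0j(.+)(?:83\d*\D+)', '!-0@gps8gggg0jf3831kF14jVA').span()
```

This matches anchored at the start of the string; then optionally a non-word character, then optionally any character, then exactly 4 of any character (captured); then one or more of any character except [yr], then exactly 4 of a literal 'g', then the literal '0j'; then one or more of any character (captured); then the literal '83', then zero or more of a digit, then one or more of a non-digit (non-capturing group).
The match spans [0:21] → '!-0@gps8gggg0jf3831kF'.

(0, 21)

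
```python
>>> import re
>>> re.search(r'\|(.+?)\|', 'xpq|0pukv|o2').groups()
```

('0pukv',)

The match spans [3:10] → '|0pukv|'.
Captured: group 1 = '0pukv'.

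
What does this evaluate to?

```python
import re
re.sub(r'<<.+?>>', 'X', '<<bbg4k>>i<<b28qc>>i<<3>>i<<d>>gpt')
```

'XiXiXiXgpt'

Matches: at [0:9] → '<<bbg4k>>'; at [10:19] → '<<b28qc>>'; at [20:25] → '<<3>>'; at [26:31] → '<<d>>'.
Each match is replaced by 'X'.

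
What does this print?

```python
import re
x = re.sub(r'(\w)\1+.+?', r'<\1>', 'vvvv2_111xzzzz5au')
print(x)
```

A backreference is literal: `\1` must see the identical characters the first group matched.
Matches: at [0:5] → 'vvvv2'; at [6:10] → '111x'; at [10:15] → 'zzzz5'.
`\1` in the replacement pulls in group 1's text for each match.

<v>_<1><z>au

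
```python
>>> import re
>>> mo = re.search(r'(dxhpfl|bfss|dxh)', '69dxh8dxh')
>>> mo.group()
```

`search` walks the string left to right and returns the first match it finds.
The match spans [2:5] → 'dxh'.
Captured: group 1 = 'dxh'.

'dxh'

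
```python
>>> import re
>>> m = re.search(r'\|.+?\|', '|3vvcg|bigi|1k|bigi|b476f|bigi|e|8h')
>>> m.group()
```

'|3vvcg|'

A non-greedy quantifier consumes as few characters as it can — just enough that the remainder of the pattern still matches from where it stops; whatever follows it matches normally.
`re.search` tries every starting position until one works.
The match spans [0:7] → '|3vvcg|'.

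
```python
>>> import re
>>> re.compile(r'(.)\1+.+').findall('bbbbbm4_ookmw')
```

['b']

A backreference is literal: `\1` must see the identical characters the first group matched.
`findall` collects group 1 from the one match (1 total).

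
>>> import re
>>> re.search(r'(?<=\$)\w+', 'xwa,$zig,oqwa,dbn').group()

'zig'

The `(?=…)`/`(?<=…)` assertion just peeks at neighbouring text; it doesn't advance the match position.
`re.search` tries every starting position until one works.
The match spans [5:8] → 'zig'.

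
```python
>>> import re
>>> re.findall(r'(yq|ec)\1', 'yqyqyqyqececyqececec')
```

['yq', 'yq', 'ec', 'ec']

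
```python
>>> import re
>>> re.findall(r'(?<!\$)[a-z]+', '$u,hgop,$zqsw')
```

`(?!…)`/`(?<!…)` only lets a position through if the neighbouring text does NOT match; no characters are consumed.
Scanning left to right: at [3:7] → 'hgop'; at [10:13] → 'qsw'.
With no groups in the pattern, `findall` gives back each whole match — 2 here.

['hgop', 'qsw']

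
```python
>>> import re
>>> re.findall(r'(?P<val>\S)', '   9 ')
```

['9']

One capturing group, so `findall` returns just the captured substring from the one match — 1 in all.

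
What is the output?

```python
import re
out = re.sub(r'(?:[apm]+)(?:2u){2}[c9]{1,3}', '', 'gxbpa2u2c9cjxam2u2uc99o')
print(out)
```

Pattern: one or more of one of [apm] (non-capturing group); then the literal '2u' repeated 2 times, then 1 to 3 of one of [c9].
Matches: at [13:22] → 'am2u2uc99'.
Every occurrence is swapped for ''.

gxbpa2u2c9cjxo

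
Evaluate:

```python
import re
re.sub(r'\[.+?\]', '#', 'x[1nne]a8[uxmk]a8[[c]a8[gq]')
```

Every occurrence is swapped for '#'.

'x#a8#a8#a8#'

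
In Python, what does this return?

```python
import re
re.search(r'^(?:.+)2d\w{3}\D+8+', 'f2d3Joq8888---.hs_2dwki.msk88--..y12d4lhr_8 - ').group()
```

'f2d3Joq8888---.hs_2dwki.msk88--..y12d4lhr_8'

The match spans [0:43] → 'f2d3Joq8888---.hs_2dwki.msk88--..y12d4lhr_8'.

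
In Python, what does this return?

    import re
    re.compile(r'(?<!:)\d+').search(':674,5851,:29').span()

(2, 4)

A negative assertion filters positions out without eating any characters.
`search` walks the string left to right and returns the first match it finds.
The match spans [2:4] → '74'.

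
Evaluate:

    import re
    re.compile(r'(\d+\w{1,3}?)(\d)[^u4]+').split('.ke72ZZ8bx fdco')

['.ke', '72ZZ', '8', '']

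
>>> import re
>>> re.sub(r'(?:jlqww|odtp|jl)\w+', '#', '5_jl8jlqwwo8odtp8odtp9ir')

Each match is replaced by '#'.

'5_#'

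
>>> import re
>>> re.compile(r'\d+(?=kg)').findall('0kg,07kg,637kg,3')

The positive lookaround only admits positions where the adjacent text matches; those characters stay outside the span.
Matches: at [0:1] → '0'; at [4:6] → '07'; at [9:12] → '637'.
No capturing groups, so `findall` returns the 3 full match strings.

['0', '07', '637']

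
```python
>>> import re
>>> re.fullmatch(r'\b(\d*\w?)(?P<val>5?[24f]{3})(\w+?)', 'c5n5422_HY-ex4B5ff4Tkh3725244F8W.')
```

Pattern: a word boundary (`\b`, zero-width); then zero or more of a digit, then optionally a word character (captured); then optionally a literal '5', then exactly 3 of one of [24f] (captured as 'val'); then one or more of a word character (lazy) (captured).
For `fullmatch`, every character of the input must be accounted for by the pattern.
Here the string isn't matched end-to-end, so the call returns None.

None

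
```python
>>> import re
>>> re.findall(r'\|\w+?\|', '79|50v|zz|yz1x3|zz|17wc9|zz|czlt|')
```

['|50v|', '|yz1x3|', '|17wc9|', '|czlt|']

Matches: at [2:7] → '|50v|'; at [9:16] → '|yz1x3|'; at [18:25] → '|17wc9|'; at [27:33] → '|czlt|'.
No capturing groups, so `findall` returns the 4 full match strings.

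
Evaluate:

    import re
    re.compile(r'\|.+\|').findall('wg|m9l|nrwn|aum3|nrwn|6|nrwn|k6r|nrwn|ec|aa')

['|m9l|nrwn|aum3|nrwn|6|nrwn|k6r|nrwn|ec|']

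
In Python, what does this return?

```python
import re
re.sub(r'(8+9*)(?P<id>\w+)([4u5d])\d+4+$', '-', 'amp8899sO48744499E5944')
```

The pattern matches one or more of the literal '8', then zero or more of the literal '9' (captured); then one or more of a word character (captured as 'id'); then one of [4u5d] (captured); then one or more of a digit, then one or more of the literal '4'; then anchored at the end.
Matches: at [3:22] → '8899sO48744499E5944'.
`sub` substitutes '-' at each match site.

'amp-'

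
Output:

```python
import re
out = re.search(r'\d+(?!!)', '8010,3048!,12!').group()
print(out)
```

The negative lookahead/lookbehind blocks any match where the forbidden context is present.
The match spans [0:4] → '8010'.

8010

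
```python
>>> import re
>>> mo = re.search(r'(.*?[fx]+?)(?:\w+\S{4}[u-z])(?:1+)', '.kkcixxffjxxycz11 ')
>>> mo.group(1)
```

This matches zero or more of any character (lazy), then one or more of one of [fx] (lazy) (captured); then one or more of a word character, then exactly 4 of a non-whitespace character, then a character in [u-z] (non-capturing group); then one or more of a literal '1' (non-capturing group).
A `+?`/`*?`/`{m,n}?` starts at its minimum and grows only as far as needed for what follows to match.
`re.search` tries every starting position until one works.
The match spans [0:17] → '.kkcixxffjxxycz11'.
Captured: group 1 = '.kkcix'.

'.kkcix'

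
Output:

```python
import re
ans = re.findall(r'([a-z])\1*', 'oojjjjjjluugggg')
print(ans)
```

['o', 'j', 'l', 'u', 'g']

`\1` is not a pattern — it's the concrete string captured by group 1, re-applied verbatim.
Walking the string: at [0:2] match 'oo', group 1 = 'o'; at [2:8] match 'jjjjjj', group 1 = 'j'; at [8:9] match 'l', group 1 = 'l'; at [9:11] match 'uu', group 1 = 'u'; at [11:15] match 'gggg', group 1 = 'g'.
`findall` collects group 1 from each match (5 total).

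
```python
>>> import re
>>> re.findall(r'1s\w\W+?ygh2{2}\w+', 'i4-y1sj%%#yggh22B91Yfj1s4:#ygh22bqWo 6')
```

['1s4:#ygh22bqWo']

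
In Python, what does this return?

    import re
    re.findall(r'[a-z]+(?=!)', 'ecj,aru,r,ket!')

The `(?=…)`/`(?<=…)` assertion just peeks at neighbouring text; it doesn't advance the match position.
`findall` yields the raw match text (1 of them) because the pattern has no groups.

['ket']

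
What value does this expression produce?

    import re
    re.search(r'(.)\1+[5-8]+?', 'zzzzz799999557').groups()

('z',)

The match spans [0:6] → 'zzzzz7'.
Captured: group 1 = 'z'.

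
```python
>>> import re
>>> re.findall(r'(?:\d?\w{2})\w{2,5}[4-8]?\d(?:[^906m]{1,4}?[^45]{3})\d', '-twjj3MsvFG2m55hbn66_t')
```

['twjj3MsvFG2']

This matches optionally a digit, then exactly 2 of a word character (non-capturing group); then 2 to 5 of a word character, then optionally a character in [4-8], then a digit; then 1 to 4 of any character except [906m] (lazy), then exactly 3 of any character except [45] (non-capturing group); then a digit.
Because the quantifier is non-greedy, it stops expanding at the earliest point where the rest of the pattern can succeed.
Walking the string: at [1:12] → 'twjj3MsvFG2'.
`findall` yields the raw match text (1 of them) because the pattern has no groups.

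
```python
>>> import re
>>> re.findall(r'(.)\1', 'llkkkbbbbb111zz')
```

`\1` is not a pattern — it's the concrete string captured by group 1, re-applied verbatim.
Walking the string: at [0:2] match 'll', group 1 = 'l'; at [2:4] match 'kk', group 1 = 'k'; at [5:7] match 'bb', group 1 = 'b'; at [7:9] match 'bb', group 1 = 'b'; at [10:12] match '11', group 1 = '1'; ….
Because there's exactly one group, `findall` drops the full match and keeps group 1 from each hit.

['l', 'k', 'b', 'b', '1', 'z']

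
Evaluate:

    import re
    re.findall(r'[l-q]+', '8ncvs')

['n']

This matches one or more of a character in [l-q].
Scanning left to right: at [1:2] → 'n'.
With no groups in the pattern, `findall` gives back each whole match — 1 here.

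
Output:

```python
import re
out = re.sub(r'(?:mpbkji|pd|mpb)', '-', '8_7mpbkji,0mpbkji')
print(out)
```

8_7-,0-

The regex engine tests alternatives in the order written; an earlier branch that matches wins even if a later one would match more.
Every occurrence is swapped for '-'.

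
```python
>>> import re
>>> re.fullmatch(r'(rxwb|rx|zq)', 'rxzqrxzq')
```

`re.fullmatch` is like wrapping the pattern in `^…$` (in single-line mode).
Here the pattern can't cover the whole string, so the call returns None.

None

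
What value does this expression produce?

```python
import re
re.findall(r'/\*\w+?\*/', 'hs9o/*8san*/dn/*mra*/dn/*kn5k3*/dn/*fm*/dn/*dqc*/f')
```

No capturing groups, so `findall` returns the 5 full match strings.

['/*8san*/', '/*mra*/', '/*kn5k3*/', '/*fm*/', '/*dqc*/']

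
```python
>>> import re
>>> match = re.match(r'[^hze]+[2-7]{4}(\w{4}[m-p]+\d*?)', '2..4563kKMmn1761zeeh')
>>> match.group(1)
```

'kKMmn'

The match spans [0:12] → '2..4563kKMmn'.
Captured: group 1 = 'kKMmn'.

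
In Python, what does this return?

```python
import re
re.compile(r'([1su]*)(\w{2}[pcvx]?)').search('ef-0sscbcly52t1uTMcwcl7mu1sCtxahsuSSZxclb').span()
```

The match spans [0:2] → 'ef'.

(0, 2)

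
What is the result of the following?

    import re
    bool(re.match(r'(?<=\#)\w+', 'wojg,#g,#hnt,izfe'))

False

The lookaround is zero-width — it requires the adjacent text to match without consuming it, so the asserted text isn't part of the match.
`re.match` only tries the pattern at the start of the string.
Here the pattern fails at index 0, so the call returns None, and `bool(None)` is False.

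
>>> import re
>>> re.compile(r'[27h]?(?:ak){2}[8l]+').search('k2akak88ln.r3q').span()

(1, 9)

This matches optionally one of [27h], then the literal 'ak' repeated 2 times; then one or more of one of [8l].
Unlike `match`, `search` isn't anchored — it looks for the pattern anywhere in the string.
The match spans [1:9] → '2akak88l'.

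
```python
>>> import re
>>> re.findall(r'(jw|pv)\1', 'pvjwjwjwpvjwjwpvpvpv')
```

['jw', 'jw', 'pv']

A backreference is literal: `\1` must see the identical characters the first group matched.
`findall` collects group 1 from each match (3 total).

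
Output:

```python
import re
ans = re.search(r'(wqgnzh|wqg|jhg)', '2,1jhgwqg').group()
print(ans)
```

jhg

The match spans [3:6] → 'jhg'.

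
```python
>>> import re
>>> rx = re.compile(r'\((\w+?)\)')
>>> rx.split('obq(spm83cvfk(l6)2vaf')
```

`re.split` interleaves the captured-group text with the surrounding fragments.

['obq(spm83cvfk', 'l6', '2vaf']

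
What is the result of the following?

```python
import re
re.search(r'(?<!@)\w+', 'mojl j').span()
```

Because the assertion is negative and zero-width, positions next to the forbidden text are skipped.
Unlike `match`, `search` isn't anchored — it looks for the pattern anywhere in the string.
The match spans [0:4] → 'mojl'.

(0, 4)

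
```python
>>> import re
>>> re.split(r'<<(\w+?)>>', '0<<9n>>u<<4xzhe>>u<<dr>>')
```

['0', '9n', 'u', '4xzhe', 'u', 'dr', '']

Matches to split on: at [1:7] → '<<9n>>'; at [8:17] → '<<4xzhe>>'; at [18:24] → '<<dr>>'.
Because the pattern has a capturing group, `split` also inserts each captured text between the pieces.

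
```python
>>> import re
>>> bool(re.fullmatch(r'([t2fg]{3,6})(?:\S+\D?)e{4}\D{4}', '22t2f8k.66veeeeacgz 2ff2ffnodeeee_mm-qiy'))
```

False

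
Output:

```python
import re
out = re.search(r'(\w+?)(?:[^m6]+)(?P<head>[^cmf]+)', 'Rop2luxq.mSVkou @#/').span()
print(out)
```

(0, 9)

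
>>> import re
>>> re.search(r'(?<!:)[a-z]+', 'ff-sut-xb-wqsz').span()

A negative assertion filters positions out without eating any characters.
`re.search` tries every starting position until one works.
The match spans [0:2] → 'ff'.

(0, 2)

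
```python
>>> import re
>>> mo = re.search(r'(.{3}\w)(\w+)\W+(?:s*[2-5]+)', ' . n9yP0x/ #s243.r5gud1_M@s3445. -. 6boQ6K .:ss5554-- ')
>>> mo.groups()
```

The pattern matches exactly 3 of any character, then a word character (captured); then one or more of a word character (captured); then one or more of a non-word character; then zero or more of the literal 's', then one or more of a character in [2-5] (non-capturing group).
`re.search` scans for the first position where the pattern succeeds.
The match spans [0:16] → ' . n9yP0x/ #s243'.
Captured: group 1 = ' . n', group 2 = '9yP0x'.

(' . n', '9yP0x')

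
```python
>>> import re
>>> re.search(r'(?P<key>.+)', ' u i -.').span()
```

(0, 7)

The match spans [0:7] → ' u i -.'.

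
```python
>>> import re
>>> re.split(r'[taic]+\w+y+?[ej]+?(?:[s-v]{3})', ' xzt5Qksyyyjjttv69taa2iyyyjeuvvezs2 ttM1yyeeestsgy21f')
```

[' xz', 'ezs2 ', 'gy21f']

Pattern: one or more of one of [taic]; then one or more of a word character, then one or more of the literal 'y' (lazy), then one or more of one of [ej] (lazy); then exactly 3 of a character in [s-v] (non-capturing group).
Matches to split on: at [3:31] → 't5Qksyyyjjttv69taa2iyyyjeuvv'; at [36:48] → 'ttM1yyeeests'.
Each match becomes a cut point; 3 segments remain.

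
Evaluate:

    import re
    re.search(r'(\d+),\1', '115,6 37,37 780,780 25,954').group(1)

'37'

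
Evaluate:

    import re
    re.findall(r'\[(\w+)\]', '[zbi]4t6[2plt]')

Walking the string: at [0:5] match '[zbi]', group 1 = 'zbi'; at [8:14] match '[2plt]', group 1 = '2plt'.
`findall` collects group 1 from each match (2 total).

['zbi', '2plt']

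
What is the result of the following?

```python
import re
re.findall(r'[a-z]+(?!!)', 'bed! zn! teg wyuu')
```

`(?!…)`/`(?<!…)` only lets a position through if the neighbouring text does NOT match; no characters are consumed.
Walking the string: at [0:2] → 'be'; at [5:6] → 'z'; at [9:12] → 'teg'; at [13:17] → 'wyuu'.
`findall` yields the raw match text (4 of them) because the pattern has no groups.

['be', 'z', 'teg', 'wyuu']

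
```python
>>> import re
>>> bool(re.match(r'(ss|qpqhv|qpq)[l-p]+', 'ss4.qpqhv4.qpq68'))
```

False

`re.match` won't scan ahead — the pattern has to work from the very first character.
Here position 0 doesn't satisfy it, so the call returns None, and `bool(None)` is False.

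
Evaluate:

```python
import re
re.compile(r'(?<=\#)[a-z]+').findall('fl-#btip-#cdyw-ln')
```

['btip', 'cdyw']

Because the assertion is zero-width, the text it checks is not consumed and won't appear in the result.
Scanning left to right: at [4:8] → 'btip'; at [10:14] → 'cdyw'.
Since nothing is captured, `findall` lists the 2 matched substrings directly.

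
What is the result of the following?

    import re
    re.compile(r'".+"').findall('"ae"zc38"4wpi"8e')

['"ae"zc38"4wpi"']

Scanning left to right: at [0:14] → '"ae"zc38"4wpi"'.
Since nothing is captured, `findall` lists the 1 matched substring directly.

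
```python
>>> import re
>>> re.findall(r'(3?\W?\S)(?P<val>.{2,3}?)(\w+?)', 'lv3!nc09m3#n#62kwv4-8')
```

[('l', 'v3!', 'n'), ('c', '09', 'm'), ('3#n', '#6', '2'), ('k', 'wv', '4')]

The `?` after the quantifier makes it lazy — it takes as little as possible before letting the rest of the pattern try.
`findall` packs the 3 group values into a tuple for every match.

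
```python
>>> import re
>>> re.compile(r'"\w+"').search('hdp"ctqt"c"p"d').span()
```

(3, 9)

Unlike `match`, `search` isn't anchored — it looks for the pattern anywhere in the string.
The match spans [3:9] → '"ctqt"'.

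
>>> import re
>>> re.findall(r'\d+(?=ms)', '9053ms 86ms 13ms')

['9053', '86', '13']

Lookahead/lookbehind check context without consuming it, so the matched span excludes the asserted characters.
Walking the string: at [0:4] → '9053'; at [7:9] → '86'; at [12:14] → '13'.
No capturing groups, so `findall` returns the 3 full match strings.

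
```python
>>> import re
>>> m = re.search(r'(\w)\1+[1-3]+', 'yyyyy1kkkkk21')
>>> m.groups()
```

('y',)

After group 1 captures some text, `\1` only succeeds where that same text appears again.
Unlike `match`, `search` isn't anchored — it looks for the pattern anywhere in the string.
The match spans [0:6] → 'yyyyy1'.
Captured: group 1 = 'y'.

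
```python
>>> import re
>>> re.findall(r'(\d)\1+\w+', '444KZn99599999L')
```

['4']

`\1` has to match the exact text group 1 already captured.
Matches: at [0:15] match '444KZn99599999L', group 1 = '4'.
With a single group, `findall` returns only what that group captured — 1 item.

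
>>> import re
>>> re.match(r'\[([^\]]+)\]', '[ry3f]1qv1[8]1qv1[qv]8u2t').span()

`match` is anchored at position 0; if the pattern doesn't fit there, it returns None.
The match spans [0:6] → '[ry3f]'.
Captured: group 1 = 'ry3f'.

(0, 6)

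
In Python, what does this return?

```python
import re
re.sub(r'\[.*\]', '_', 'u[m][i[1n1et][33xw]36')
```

'u_36'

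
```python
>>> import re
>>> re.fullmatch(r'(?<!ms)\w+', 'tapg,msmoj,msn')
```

None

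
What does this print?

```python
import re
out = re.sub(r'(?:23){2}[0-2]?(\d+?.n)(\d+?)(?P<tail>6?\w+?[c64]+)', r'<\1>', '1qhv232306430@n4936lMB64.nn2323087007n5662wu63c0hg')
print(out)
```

1qhv<6430@n>lMB64.nn<87007n>3c0hg

Pattern: the literal '23' repeated 2 times, then optionally a character in [0-2]; then one or more of a digit (lazy), then any character, then a literal 'n' (captured); then one or more of a digit (lazy) (captured); then optionally the literal '6', then one or more of a word character (lazy), then one or more of one of [c64] (captured as 'tail').
Matches: at [4:19] → '232306430@n4936'; at [27:45] → '2323087007n5662wu6'.
`\1` in the replacement pulls in group 1's text for each match.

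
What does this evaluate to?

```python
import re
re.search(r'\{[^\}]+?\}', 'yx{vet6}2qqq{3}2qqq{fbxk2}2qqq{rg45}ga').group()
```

'{vet6}'

`search` walks the string left to right and returns the first match it finds.
The match spans [2:8] → '{vet6}'.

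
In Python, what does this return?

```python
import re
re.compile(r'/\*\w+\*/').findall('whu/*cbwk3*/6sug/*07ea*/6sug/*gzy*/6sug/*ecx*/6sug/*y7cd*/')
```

Walking the string: at [3:12] → '/*cbwk3*/'; at [16:24] → '/*07ea*/'; at [28:35] → '/*gzy*/'; at [39:46] → '/*ecx*/'; at [50:58] → '/*y7cd*/'.
Since nothing is captured, `findall` lists the 5 matched substrings directly.

['/*cbwk3*/', '/*07ea*/', '/*gzy*/', '/*ecx*/', '/*y7cd*/']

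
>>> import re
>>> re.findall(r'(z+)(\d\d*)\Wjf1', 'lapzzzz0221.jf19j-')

[('zzzz', '0221')]

`findall` packs the 2 group values into a tuple for every match.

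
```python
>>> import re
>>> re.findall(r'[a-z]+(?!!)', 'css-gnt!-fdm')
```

['css', 'gn', 'fdm']

`(?!…)`/`(?<!…)` only lets a position through if the neighbouring text does NOT match; no characters are consumed.
Since nothing is captured, `findall` lists the 3 matched substrings directly.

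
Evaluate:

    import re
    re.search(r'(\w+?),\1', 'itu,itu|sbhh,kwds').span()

(0, 7)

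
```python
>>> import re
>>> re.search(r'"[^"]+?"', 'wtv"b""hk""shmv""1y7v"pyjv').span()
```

(3, 6)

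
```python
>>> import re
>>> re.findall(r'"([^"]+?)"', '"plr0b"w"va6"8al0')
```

Because there's exactly one group, `findall` drops the full match and keeps group 1 from each hit.

['plr0b', 'va6']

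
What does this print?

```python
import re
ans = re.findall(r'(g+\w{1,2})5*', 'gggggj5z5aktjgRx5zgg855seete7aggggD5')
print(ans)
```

['gggggj5', 'gRx', 'gg85', 'ggggD5']

With a single group, `findall` returns only what that group captured — 4 items.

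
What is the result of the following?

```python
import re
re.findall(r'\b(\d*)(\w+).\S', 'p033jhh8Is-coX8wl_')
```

[('', 'p033jhh8Is')]

Pattern: a word boundary (`\b`, zero-width); then zero or more of a digit (captured); then one or more of a word character (captured); then any character, then a non-whitespace character.
Matches: at [0:12] match 'p033jhh8Is-c', groups = ('', 'p033jhh8Is').
Multiple groups make `findall` return tuples — one 2-tuple for the one match.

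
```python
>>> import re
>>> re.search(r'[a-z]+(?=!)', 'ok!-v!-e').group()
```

'ok'

The `(?=…)`/`(?<=…)` assertion just peeks at neighbouring text; it doesn't advance the match position.
The match spans [0:2] → 'ok'.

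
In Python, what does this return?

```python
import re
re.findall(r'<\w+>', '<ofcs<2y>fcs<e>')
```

['<2y>', '<e>']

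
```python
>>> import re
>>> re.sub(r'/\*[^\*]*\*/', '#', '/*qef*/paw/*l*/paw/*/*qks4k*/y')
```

'#paw#paw/*#y'

Each match is replaced by '#'.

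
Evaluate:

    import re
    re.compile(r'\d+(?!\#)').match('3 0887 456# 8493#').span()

Because the assertion is negative and zero-width, positions next to the forbidden text are skipped.
`re.match` won't scan ahead — the pattern has to work from the very first character.
The match spans [0:1] → '3'.

(0, 1)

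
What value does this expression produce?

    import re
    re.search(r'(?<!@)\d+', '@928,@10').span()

Because the assertion is negative and zero-width, positions next to the forbidden text are skipped.
The match spans [2:4] → '28'.

(2, 4)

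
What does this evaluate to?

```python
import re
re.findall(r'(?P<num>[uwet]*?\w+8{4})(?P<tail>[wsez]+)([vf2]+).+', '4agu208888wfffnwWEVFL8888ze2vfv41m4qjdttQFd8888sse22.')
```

[('4agu208888wfffnwWEVFL8888ze2vfv41m4qjdttQFd8888', 'sse', '22')]

This matches zero or more of one of [uwet] (lazy), then one or more of a word character, then exactly 4 of a literal '8' (captured as 'num'); then one or more of one of [wsez] (captured as 'tail'); then one or more of one of [vf2] (captured); then one or more of any character.
Multiple groups make `findall` return tuples — one 3-tuple for the one match.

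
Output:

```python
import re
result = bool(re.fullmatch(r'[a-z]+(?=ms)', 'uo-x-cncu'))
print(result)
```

False

The lookaround is zero-width — it requires the adjacent text to match without consuming it, so the asserted text isn't part of the match.
`re.fullmatch` requires the pattern to consume the entire string.
Here the pattern can't cover the whole string, so the call returns None, and `bool(None)` is False.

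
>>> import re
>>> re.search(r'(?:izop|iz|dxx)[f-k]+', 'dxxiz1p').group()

'dxxi'

The match spans [0:4] → 'dxxi'.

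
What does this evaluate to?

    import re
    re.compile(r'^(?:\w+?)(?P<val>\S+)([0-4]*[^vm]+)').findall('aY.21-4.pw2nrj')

A non-greedy quantifier consumes as few characters as it can — just enough that the remainder of the pattern still matches from where it stops; whatever follows it matches normally.
Multiple groups make `findall` return tuples — one 2-tuple for the one match.

[('Y.21-4.pw2nr', 'j')]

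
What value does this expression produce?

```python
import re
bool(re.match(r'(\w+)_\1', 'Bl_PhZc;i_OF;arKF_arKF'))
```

A backreference is literal: `\1` must see the identical characters the first group matched.
With `match`, the pattern is implicitly anchored at the beginning.
Here position 0 doesn't satisfy it, so the call returns None, and `bool(None)` is False.

False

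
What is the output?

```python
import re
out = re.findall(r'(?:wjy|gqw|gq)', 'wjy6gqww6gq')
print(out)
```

['wjy', 'gqw', 'gq']

`|` is ordered: at each position the engine commits to the first alternative that works.
With no groups in the pattern, `findall` gives back each whole match — 3 here.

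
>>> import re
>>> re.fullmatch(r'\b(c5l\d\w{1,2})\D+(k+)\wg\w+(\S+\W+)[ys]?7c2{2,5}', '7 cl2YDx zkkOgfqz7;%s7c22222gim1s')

None

The pattern matches a word boundary (`\b`, zero-width); then the literal 'c5l', then a digit, then 1 to 2 of a word character (captured); then one or more of a non-digit; then one or more of a literal 'k' (captured); then a word character, then the literal 'g', then one or more of a word character; then one or more of a non-whitespace character, then one or more of a non-word character (captured); then optionally one of [ys], then the literal '7c', then 2 to 5 of the literal '2'.
`re.fullmatch` is like wrapping the pattern in `^…$` (in single-line mode).
Here the pattern can't cover the whole string, so the call returns None.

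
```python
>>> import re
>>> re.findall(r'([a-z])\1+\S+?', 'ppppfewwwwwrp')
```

['p', 'w']

The backreference `\1` re-matches whatever the first group consumed, character for character.
`findall` collects group 1 from each match (2 total).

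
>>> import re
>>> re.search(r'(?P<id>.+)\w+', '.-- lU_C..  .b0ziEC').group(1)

'.-- lU_C..  .b0ziE'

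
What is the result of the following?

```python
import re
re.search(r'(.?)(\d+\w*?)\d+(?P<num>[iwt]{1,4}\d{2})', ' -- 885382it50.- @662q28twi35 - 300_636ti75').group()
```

' 885382it50'

Pattern: optionally any character (captured); then one or more of a digit, then zero or more of a word character (lazy) (captured); then one or more of a digit; then 1 to 4 of one of [iwt], then exactly 2 of a digit (captured as 'num').
The match spans [3:14] → ' 885382it50'.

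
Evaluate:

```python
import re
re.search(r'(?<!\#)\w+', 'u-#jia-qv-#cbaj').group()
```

Because the assertion is negative and zero-width, positions next to the forbidden text are skipped.
The match spans [0:1] → 'u'.

'u'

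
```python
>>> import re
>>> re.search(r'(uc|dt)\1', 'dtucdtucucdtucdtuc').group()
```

'ucuc'

`\1` is not a pattern — it's the concrete string captured by group 1, re-applied verbatim.
The match spans [6:10] → 'ucuc'.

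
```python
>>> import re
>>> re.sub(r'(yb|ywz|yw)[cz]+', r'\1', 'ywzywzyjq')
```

'ywywyjq'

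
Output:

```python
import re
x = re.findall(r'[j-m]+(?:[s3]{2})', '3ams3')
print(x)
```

['ms3']

No capturing groups, so `findall` returns the 1 full match string.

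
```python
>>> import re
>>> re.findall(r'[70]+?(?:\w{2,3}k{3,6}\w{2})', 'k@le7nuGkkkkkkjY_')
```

['7nuGkkkkkkjY']

No capturing groups, so `findall` returns the 1 full match string.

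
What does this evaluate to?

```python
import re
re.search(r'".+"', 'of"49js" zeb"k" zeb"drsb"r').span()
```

(2, 25)

The match spans [2:25] → '"49js" zeb"k" zeb"drsb"'.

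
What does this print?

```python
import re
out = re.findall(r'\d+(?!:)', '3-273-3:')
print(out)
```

`(?!…)`/`(?<!…)` only lets a position through if the neighbouring text does NOT match; no characters are consumed.
Walking the string: at [0:1] → '3'; at [2:5] → '273'.
With no groups in the pattern, `findall` gives back each whole match — 2 here.

['3', '273']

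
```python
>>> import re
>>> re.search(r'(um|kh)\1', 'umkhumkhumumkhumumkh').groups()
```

('um',)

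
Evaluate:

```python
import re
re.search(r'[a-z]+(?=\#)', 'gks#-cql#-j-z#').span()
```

(0, 3)

The lookaround is zero-width — it requires the adjacent text to match without consuming it, so the asserted text isn't part of the match.
Unlike `match`, `search` isn't anchored — it looks for the pattern anywhere in the string.
The match spans [0:3] → 'gks'.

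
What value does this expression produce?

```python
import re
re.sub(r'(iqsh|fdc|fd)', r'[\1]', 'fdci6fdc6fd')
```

'[fdc]i6[fdc]6[fd]'

Branches in `(...|...)` are attempted left-to-right; the first branch that allows the whole pattern to succeed is taken.
Matches: at [0:3] → 'fdc'; at [5:8] → 'fdc'; at [9:11] → 'fd'.
The replacement refers to a captured group, so each match is rewritten using its own captured text.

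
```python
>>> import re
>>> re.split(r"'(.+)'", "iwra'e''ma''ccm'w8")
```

Because the pattern has a capturing group, `split` also inserts each captured text between the pieces.

['iwra', "e''ma''ccm", 'w8']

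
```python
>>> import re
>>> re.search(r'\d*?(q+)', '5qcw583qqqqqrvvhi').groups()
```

('q',)

This matches zero or more of a digit (lazy); then one or more of a literal 'q' (captured).
`re.search` tries every starting position until one works.
The match spans [0:2] → '5q'.
Captured: group 1 = 'q'.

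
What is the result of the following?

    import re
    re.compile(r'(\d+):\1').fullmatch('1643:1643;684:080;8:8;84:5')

For `fullmatch`, every character of the input must be accounted for by the pattern.
Here the string isn't matched end-to-end, so the call returns None.

None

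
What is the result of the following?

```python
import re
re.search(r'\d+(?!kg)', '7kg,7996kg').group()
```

A negative assertion filters positions out without eating any characters.
`search` walks the string left to right and returns the first match it finds.
The match spans [4:7] → '799'.

'799'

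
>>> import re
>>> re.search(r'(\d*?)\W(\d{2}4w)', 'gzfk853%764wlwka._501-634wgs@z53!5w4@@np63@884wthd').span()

The pattern matches zero or more of a digit (lazy) (captured); then a non-word character; then exactly 2 of a digit, then the literal '4w' (captured).
`search` walks the string left to right and returns the first match it finds.
The match spans [4:12] → '853%764w'.
Captured: group 1 = '853', group 2 = '764w'.

(4, 12)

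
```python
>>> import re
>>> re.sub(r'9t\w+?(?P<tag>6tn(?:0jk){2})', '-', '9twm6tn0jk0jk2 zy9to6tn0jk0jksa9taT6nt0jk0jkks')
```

'-2 zy-sa9taT6nt0jk0jkks'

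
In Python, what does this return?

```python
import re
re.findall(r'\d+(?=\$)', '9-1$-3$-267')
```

Because the assertion is zero-width, the text it checks is not consumed and won't appear in the result.
Scanning left to right: at [2:3] → '1'; at [5:6] → '3'.
No capturing groups, so `findall` returns the 2 full match strings.

['1', '3']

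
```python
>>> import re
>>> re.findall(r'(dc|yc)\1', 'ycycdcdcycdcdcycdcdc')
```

`\1` is not a pattern — it's the concrete string captured by group 1, re-applied verbatim.
Scanning left to right: at [0:4] match 'ycyc', group 1 = 'yc'; at [4:8] match 'dcdc', group 1 = 'dc'; at [10:14] match 'dcdc', group 1 = 'dc'; at [16:20] match 'dcdc', group 1 = 'dc'.
Because there's exactly one group, `findall` drops the full match and keeps group 1 from each hit.

['yc', 'dc', 'dc', 'dc']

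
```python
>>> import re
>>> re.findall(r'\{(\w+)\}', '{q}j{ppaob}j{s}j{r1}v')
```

Scanning left to right: at [0:3] match '{q}', group 1 = 'q'; at [4:11] match '{ppaob}', group 1 = 'ppaob'; at [12:15] match '{s}', group 1 = 's'; at [16:20] match '{r1}', group 1 = 'r1'.
One capturing group, so `findall` returns just the captured substring from each match — 4 in all.

['q', 'ppaob', 's', 'r1']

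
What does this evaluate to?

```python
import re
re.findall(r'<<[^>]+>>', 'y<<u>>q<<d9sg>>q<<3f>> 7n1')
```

Scanning left to right: at [1:6] → '<<u>>'; at [7:15] → '<<d9sg>>'; at [16:22] → '<<3f>>'.
`findall` yields the raw match text (3 of them) because the pattern has no groups.

['<<u>>', '<<d9sg>>', '<<3f>>']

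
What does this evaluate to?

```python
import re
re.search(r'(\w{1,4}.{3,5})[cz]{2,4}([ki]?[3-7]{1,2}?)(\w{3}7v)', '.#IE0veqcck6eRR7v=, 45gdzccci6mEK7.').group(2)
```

The match spans [2:17] → 'IE0veqcck6eRR7v'.
Captured: group 1 = 'IE0veq', group 2 = 'k6', group 3 = 'eRR7v'.

'k6'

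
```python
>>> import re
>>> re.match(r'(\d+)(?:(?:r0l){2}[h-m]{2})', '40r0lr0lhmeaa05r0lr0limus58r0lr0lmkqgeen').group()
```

Pattern: one or more of a digit (captured); then the literal 'r0l' repeated 2 times, then exactly 2 of a character in [h-m] (non-capturing group).
`re.match` only tries the pattern at the start of the string.
The match spans [0:10] → '40r0lr0lhm'.
Captured: group 1 = '40'.

'40r0lr0lhm'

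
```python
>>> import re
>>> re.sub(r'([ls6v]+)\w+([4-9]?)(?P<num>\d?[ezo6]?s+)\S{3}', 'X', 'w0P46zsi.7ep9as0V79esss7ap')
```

'w0P4Xep9aX'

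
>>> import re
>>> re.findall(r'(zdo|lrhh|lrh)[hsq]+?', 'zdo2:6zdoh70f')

['zdo']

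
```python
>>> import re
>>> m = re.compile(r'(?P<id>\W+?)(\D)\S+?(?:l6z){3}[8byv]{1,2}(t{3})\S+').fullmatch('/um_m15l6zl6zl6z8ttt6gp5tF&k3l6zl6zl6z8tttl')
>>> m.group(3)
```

'ttt'

The match spans [0:43] → '/um_m15l6zl6zl6z8ttt6gp5tF&k3l6zl6zl6z8tttl'.
Captured: group 1 = '/', group 2 = 'u', group 3 = 'ttt'.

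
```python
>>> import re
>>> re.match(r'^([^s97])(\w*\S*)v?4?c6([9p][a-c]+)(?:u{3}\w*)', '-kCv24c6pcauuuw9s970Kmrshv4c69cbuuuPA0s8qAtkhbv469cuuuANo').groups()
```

('-', 'kCv24c6pcauuuw9s970Kmrshv4', '9cb')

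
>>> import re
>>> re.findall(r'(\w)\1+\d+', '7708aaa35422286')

['7', 'a']

After group 1 captures some text, `\1` only succeeds where that same text appears again.
`findall` collects group 1 from each match (2 total).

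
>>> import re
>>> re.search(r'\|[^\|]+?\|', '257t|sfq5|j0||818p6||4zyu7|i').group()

'|sfq5|'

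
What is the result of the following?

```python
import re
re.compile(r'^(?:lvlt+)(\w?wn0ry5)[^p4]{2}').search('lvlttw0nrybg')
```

Here no position works, so the call returns None.

None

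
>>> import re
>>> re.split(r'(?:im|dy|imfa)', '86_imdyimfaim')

['86_', '', '', 'fa', '']

The regex engine tests alternatives in the order written; an earlier branch that matches wins even if a later one would match more.
Splitting on the pattern gives 5 pieces.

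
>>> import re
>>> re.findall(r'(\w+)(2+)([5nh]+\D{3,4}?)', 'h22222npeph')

[('h2222', '2', 'npep')]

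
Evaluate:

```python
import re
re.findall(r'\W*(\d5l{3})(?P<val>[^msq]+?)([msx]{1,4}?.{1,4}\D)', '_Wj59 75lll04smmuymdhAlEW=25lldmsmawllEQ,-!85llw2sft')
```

[('75lll', '04', 'smmuym')]

The pattern matches zero or more of a non-word character; then a digit, then a literal '5', then exactly 3 of the literal 'l' (captured); then one or more of any character except [msq] (lazy) (captured as 'val'); then 1 to 4 of one of [msx] (lazy), then 1 to 4 of any character, then a non-digit (captured).
Scanning left to right: at [5:19] match ' 75lll04smmuym', groups = ('75lll', '04', 'smmuym').
3 groups means the one result is a tuple of 3 captured strings — 1 here.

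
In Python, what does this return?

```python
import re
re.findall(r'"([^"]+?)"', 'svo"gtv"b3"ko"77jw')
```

['gtv', 'ko']

Matches: at [3:8] match '"gtv"', group 1 = 'gtv'; at [10:14] match '"ko"', group 1 = 'ko'.
With a single group, `findall` returns only what that group captured — 2 items.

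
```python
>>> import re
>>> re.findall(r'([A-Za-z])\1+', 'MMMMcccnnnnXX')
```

['M', 'c', 'n', 'X']

After group 1 captures some text, `\1` only succeeds where that same text appears again.
Walking the string: at [0:4] match 'MMMM', group 1 = 'M'; at [4:7] match 'ccc', group 1 = 'c'; at [7:11] match 'nnnn', group 1 = 'n'; at [11:13] match 'XX', group 1 = 'X'.
With a single group, `findall` returns only what that group captured — 4 items.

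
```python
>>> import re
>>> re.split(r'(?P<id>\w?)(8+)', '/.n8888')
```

['/.', 'n', '8888', '']

Pattern: optionally a word character (captured as 'id'); then one or more of a literal '8' (captured).
Matches to split on: at [2:7] → 'n8888'.
Because the pattern has a capturing group, `split` also inserts each captured text between the pieces.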